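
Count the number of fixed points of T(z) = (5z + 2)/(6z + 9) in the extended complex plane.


Step 1: Fixed points satisfy T(z) = z
Step 2: 6z^2 + 4z - 2 = 0
Step 3: Discriminant = 4^2 - 4*6*(-2) = 64
Step 4: Number of fixed points = 2

2


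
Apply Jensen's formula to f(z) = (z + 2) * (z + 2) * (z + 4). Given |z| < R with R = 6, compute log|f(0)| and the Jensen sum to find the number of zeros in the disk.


Jensen's formula: (1/2pi)*integral log|f(Re^it)|dt = log|f(0)| + sum_{|a_k|<R} log(R/|a_k|)
Step 1: f(0) = 2 * 2 * 4 = 16
Step 2: log|f(0)| = log|-2| + log|-2| + log|-4| = 2.7726
Step 3: Zeros inside |z| < 6: -2, -2, -4
Step 4: Jensen sum = log(6/2) + log(6/2) + log(6/4) = 2.6027
Step 5: n(R) = number of terms in the Jensen sum = count of zeros inside |z| < 6 = 3

3


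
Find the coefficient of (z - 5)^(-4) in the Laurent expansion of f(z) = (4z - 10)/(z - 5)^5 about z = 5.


Step 1: Write the numerator in powers of (z - 5): 4z - 10 = 4(z - 5) + (4*5 - 10) = 4(z - 5) + 10
Step 2: Divide by (z - 5)^5: f(z) = 10(z - 5)^(-5) + 4(z - 5)^(-4)
Step 3: This finite sum is the Laurent series of f about z = 5.
Step 4: Coefficient of (z - 5)^(-4) = coefficient of (z - 5) in the re-centred numerator = 4

4


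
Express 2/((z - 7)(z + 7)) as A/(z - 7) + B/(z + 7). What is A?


Step 1: Multiply both sides by (z - 7) and set z = 7
Step 2: A = 2 / (7 + 7)
Step 3: A = 2 / 14
Step 4: A = 1/7

1/7


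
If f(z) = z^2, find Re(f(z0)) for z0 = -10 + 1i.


Step 1: z0 = -10 + 1i
Step 2: z0^2 = (-10)^2 - 1^2 - 20i
Step 3: real part = 100 - 1 = 99

99


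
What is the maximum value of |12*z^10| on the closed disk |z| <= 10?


Step 1: On |z| = 10, |f(z)| = 12 * |z|^10 = 12 * 10^10
Step 2: By maximum modulus principle, maximum is on boundary.
Step 3: Maximum = 12 * 10000000000 = 120000000000

120000000000


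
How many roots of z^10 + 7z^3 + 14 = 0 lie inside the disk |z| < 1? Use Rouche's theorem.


Step 1: On |z| = 1 the three terms have sizes |z^10| = 1^10 = 1, |7z^3| = 7*1^3 = 7, |14| = 14
Step 2: The dominant term is g(z) = 14; let h(z) = z^10 + 7z^3 so f = g + h
Step 3: On |z| = 1: |g| = 14 and |h| <= 1 + 7 = 8
Step 4: Since 14 > 8, |h| < |g| on |z| = 1, so by Rouche f has the same number of zeros as g inside |z| < 1
Step 5: g(z) = 14 is a nonzero constant with no zeros inside |z| < 1. Answer = 0

0


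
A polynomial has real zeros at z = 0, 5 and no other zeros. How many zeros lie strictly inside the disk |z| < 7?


Step 1: Check each root:
  z = 0: |0| = 0 < 7
  z = 5: |5| = 5 < 7
Step 2: Count = 2

2


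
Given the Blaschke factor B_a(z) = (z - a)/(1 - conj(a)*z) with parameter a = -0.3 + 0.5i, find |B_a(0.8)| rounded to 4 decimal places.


Step 1: Numerator z0 - a = 0.8 - (-0.3 + 0.5i) = 1.1 - 0.5i
Step 2: Denominator 1 - conj(a)*z0 = 1 - (-0.3 - 0.5i)*0.8 = 1.24 + 0.4i
Step 3: |z0 - a|^2 = 1.1^2 + (-0.5)^2 = 1.46; |1 - conj(a)*z0|^2 = 1.24^2 + 0.4^2 = 1.6976
Step 4: |B_a(0.8)| = sqrt(1.46 / 1.6976) = sqrt(0.860038)
Step 5: = 0.9274

0.9274


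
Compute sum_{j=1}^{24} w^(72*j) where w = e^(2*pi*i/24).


Step 1: The sum sum_{j=1}^{n} w^(k*j) equals n if n | k, else 0.
Step 2: Here n = 24, k = 72
Step 3: Does n divide k? 24 | 72 -> True
Step 4: Sum = 24

24


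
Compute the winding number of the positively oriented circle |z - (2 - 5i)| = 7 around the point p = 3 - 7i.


Step 1: Center c = (2, -5), radius = 7
Step 2: |p - c|^2 = 1^2 + (-2)^2 = 5
Step 3: r^2 = 49
Step 4: |p-c| < r so winding number = 1

1


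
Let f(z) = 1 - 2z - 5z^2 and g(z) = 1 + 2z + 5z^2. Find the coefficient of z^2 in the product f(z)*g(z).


Step 1: z^2 term in f*g comes from: (1)*(5z^2) + (-2z)*(2z) + (-5z^2)*(1)
Step 2: = 5 - 4 - 5
Step 3: = -4

-4


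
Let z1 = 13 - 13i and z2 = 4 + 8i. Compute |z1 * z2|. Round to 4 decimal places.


Step 1: |z1| = sqrt(13^2 + (-13)^2) = sqrt(338)
Step 2: |z2| = sqrt(4^2 + 8^2) = sqrt(80)
Step 3: |z1*z2| = |z1|*|z2| = sqrt(338) * sqrt(80) = sqrt(338 * 80) = sqrt(27040)
Step 4: = 164.4384

164.4384


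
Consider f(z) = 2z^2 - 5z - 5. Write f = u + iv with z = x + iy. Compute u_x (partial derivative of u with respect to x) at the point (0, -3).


Step 1: f(z) = 2(x+iy)^2 - 5(x+iy) - 5
Step 2: u = 2(x^2 - y^2) - 5x - 5
Step 3: u_x = 4x - 5
Step 4: At (0, -3): u_x = 0 - 5 = -5

-5


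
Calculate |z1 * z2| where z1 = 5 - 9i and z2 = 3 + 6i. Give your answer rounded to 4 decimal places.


Step 1: |z1| = sqrt(5^2 + (-9)^2) = sqrt(106)
Step 2: |z2| = sqrt(3^2 + 6^2) = sqrt(45)
Step 3: |z1*z2| = |z1|*|z2| = sqrt(106) * sqrt(45) = sqrt(106 * 45) = sqrt(4770)
Step 4: = 69.0652

69.0652


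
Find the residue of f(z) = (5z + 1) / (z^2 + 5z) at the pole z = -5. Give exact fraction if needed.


Step 1: Q(z) = z^2 + 5z = (z + 5)(z)
Step 2: Q'(z) = 2z + 5
Step 3: Q'(-5) = -5, P(-5) = -24
Step 4: Res = P(-5)/Q'(-5) = -24/(-5) = 24/5

24/5


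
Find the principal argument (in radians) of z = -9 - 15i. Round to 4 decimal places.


Step 1: z = -9 - 15i
Step 2: arg(z) = atan2(-15, -9)
Step 3: arg(z) = -2.1112

-2.1112


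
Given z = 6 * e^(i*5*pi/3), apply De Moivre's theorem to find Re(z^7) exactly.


Step 1: By De Moivre's theorem, z^7 = 6^7 * e^(i*7*5*pi/3) = 279936 * (cos(35*pi/3) + i*sin(35*pi/3))
Step 2: |z|^7 = 6^7 = 279936
Step 3: Reduce the angle mod 2*pi: 35*pi/3 - 10*pi = 5*pi/3
Step 4: cos(5*pi/3) = 1/2
Step 5: Re(z^7) = 279936 * 1/2 = 139968

139968


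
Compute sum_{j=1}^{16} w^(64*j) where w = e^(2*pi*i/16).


Step 1: The sum sum_{j=1}^{n} w^(k*j) equals n if n | k, else 0.
Step 2: Here n = 16, k = 64
Step 3: Does n divide k? 16 | 64 -> True
Step 4: Sum = 16

16


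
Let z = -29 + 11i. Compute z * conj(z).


Step 1: conj(z) = -29 - 11i
Step 2: z * conj(z) = (-29)^2 + 11^2
Step 3: = 841 + 121 = 962

962


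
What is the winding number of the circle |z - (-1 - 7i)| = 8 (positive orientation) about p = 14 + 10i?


Step 1: Center c = (-1, -7), radius = 8
Step 2: |p - c|^2 = 15^2 + 17^2 = 514
Step 3: r^2 = 64
Step 4: |p-c| > r so winding number = 0

0


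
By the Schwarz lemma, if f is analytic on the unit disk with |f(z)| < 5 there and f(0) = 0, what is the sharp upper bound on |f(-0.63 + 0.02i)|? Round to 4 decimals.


Step 1: g = f/5 maps D -> D with g(0) = 0, so by the Schwarz lemma |g(z)| <= |z|, i.e. |f(z)| <= 5|z|; this is sharp (f(z) = 5z).
Step 2: |z0|^2 = (-0.63)^2 + 0.02^2 = 0.3973
Step 3: |z0| = sqrt(0.3973) = 0.630317
Step 4: Best bound = 5 * |z0| = 5 * 0.630317 = 3.1516

3.1516


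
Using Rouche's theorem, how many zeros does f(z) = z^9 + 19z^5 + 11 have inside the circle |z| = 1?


Step 1: On |z| = 1 the three terms have sizes |z^9| = 1^9 = 1, |19z^5| = 19*1^5 = 19, |11| = 11
Step 2: The dominant term is g(z) = 19z^5; let h(z) = z^9 + 11 so f = g + h
Step 3: On |z| = 1: |g| = 19 and |h| <= 1 + 11 = 12
Step 4: Since 19 > 12, |h| < |g| on |z| = 1, so by Rouche f has the same number of zeros as g inside |z| < 1
Step 5: g(z) = 19z^5 has 5 zeros (at the origin, multiplicity 5) inside |z| < 1. Answer = 5

5


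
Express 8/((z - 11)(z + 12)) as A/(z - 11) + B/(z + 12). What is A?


Step 1: Multiply both sides by (z - 11) and set z = 11
Step 2: A = 8 / (11 + 12)
Step 3: A = 8 / 23
Step 4: A = 8/23

8/23


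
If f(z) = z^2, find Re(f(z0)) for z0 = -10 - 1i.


Step 1: z0 = -10 - 1i
Step 2: z0^2 = (-10)^2 - (-1)^2 + 20i
Step 3: real part = 100 - 1 = 99

99


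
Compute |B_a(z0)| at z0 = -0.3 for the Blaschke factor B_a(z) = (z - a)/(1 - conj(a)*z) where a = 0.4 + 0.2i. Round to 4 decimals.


Step 1: Numerator z0 - a = -0.3 - (0.4 + 0.2i) = -0.7 - 0.2i
Step 2: Denominator 1 - conj(a)*z0 = 1 - (0.4 - 0.2i)*(-0.3) = 1.12 - 0.06i
Step 3: |z0 - a|^2 = (-0.7)^2 + (-0.2)^2 = 0.53; |1 - conj(a)*z0|^2 = 1.12^2 + (-0.06)^2 = 1.258
Step 4: |B_a(-0.3)| = sqrt(0.53 / 1.258) = sqrt(0.421304)
Step 5: = 0.6491

0.6491


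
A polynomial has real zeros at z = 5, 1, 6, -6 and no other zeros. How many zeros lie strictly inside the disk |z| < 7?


Step 1: Check each root:
  z = 5: |5| = 5 < 7
  z = 1: |1| = 1 < 7
  z = 6: |6| = 6 < 7
  z = -6: |-6| = 6 < 7
Step 2: Count = 4

4


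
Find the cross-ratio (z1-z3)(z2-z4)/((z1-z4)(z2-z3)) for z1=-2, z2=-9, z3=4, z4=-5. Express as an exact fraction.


Step 1: (z1-z3)(z2-z4) = (-6) * (-4) = 24
Step 2: (z1-z4)(z2-z3) = 3 * (-13) = -39
Step 3: Cross-ratio = -24/39 = -8/13

-8/13


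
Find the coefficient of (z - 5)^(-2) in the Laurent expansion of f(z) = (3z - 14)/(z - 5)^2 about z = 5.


Step 1: Write the numerator in powers of (z - 5): 3z - 14 = 3(z - 5) + (3*5 - 14) = 3(z - 5) + 1
Step 2: Divide by (z - 5)^2: f(z) = (z - 5)^(-2) + 3(z - 5)^(-1)
Step 3: This finite sum is the Laurent series of f about z = 5.
Step 4: Coefficient of (z - 5)^(-2) = 3*5 - 14 = 1

1


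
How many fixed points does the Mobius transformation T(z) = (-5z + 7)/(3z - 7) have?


Step 1: Fixed points satisfy T(z) = z
Step 2: 3z^2 - 2z - 7 = 0
Step 3: Discriminant = (-2)^2 - 4*3*(-7) = 88
Step 4: Number of fixed points = 2

2


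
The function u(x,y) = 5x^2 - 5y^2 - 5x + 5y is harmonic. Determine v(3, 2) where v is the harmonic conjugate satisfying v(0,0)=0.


Step 1: v_x = -u_y = 10y - 5
Step 2: v_y = u_x = 10x - 5
Step 3: v = 10xy - 5x - 5y + C
Step 4: v(0,0) = 0 => C = 0
Step 5: v(3, 2) = 35

35


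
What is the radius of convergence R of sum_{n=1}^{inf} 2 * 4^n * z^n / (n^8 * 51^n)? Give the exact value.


Step 1: General term a_n = 2 * 4^n / (n^8 * 51^n)
Step 2: By the root test, |a_n|^(1/n) = 2^(1/n) * 4 / (n^(8/n) * 51) -> 4/51 as n -> infinity (since 2^(1/n) -> 1 and n^(8/n) -> 1)
Step 3: R = 1/lim|a_n|^(1/n) = 51/4

51/4


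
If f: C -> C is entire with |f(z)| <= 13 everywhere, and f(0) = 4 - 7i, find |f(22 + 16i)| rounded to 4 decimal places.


Step 1: By Liouville's theorem, a bounded entire function is constant.
Step 2: f(z) = f(0) = 4 - 7i for all z.
Step 3: |f(w)| = |4 - 7i| = sqrt(16 + 49)
Step 4: = 8.0623

8.0623


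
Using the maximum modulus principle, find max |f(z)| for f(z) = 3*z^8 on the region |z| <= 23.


Step 1: On |z| = 23, |f(z)| = 3 * |z|^8 = 3 * 23^8
Step 2: By maximum modulus principle, maximum is on boundary.
Step 3: Maximum = 3 * 78310985281 = 234932955843

234932955843


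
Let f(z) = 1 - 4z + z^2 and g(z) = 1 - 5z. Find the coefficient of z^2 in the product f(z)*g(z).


Step 1: z^2 term in f*g comes from: (1)*(0) + (-4z)*(-5z) + (z^2)*(1)
Step 2: = 0 + 20 + 1
Step 3: = 21

21


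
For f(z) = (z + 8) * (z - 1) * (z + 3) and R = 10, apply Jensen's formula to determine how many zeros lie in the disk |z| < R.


Jensen's formula: (1/2pi)*integral log|f(Re^it)|dt = log|f(0)| + sum_{|a_k|<R} log(R/|a_k|)
Step 1: f(0) = 8 * (-1) * 3 = -24
Step 2: log|f(0)| = log|-8| + log|1| + log|-3| = 3.1781
Step 3: Zeros inside |z| < 10: -8, 1, -3
Step 4: Jensen sum = log(10/8) + log(10/1) + log(10/3) = 3.7297
Step 5: n(R) = number of terms in the Jensen sum = count of zeros inside |z| < 10 = 3

3


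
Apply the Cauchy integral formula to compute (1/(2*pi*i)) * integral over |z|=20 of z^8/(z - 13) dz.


Step 1: f(z) = z^8, a = 13 is inside |z| = 20
Step 2: By Cauchy integral formula: (1/(2pi*i)) * integral = f(a)
Step 3: f(13) = 13^8 = 815730721

815730721


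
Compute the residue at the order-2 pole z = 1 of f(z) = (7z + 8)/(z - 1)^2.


Step 1: Pole of order 2 at z = 1
Step 2: Res = lim d/dz [(z - 1)^2 * f(z)] as z -> 1
Step 3: (z - 1)^2 * f(z) = 7z + 8
Step 4: d/dz[7z + 8] = 7

7


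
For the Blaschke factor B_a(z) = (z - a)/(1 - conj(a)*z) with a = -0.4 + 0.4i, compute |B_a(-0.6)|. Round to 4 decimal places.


Step 1: Numerator z0 - a = -0.6 - (-0.4 + 0.4i) = -0.2 - 0.4i
Step 2: Denominator 1 - conj(a)*z0 = 1 - (-0.4 - 0.4i)*(-0.6) = 0.76 - 0.24i
Step 3: |z0 - a|^2 = (-0.2)^2 + (-0.4)^2 = 0.2; |1 - conj(a)*z0|^2 = 0.76^2 + (-0.24)^2 = 0.6352
Step 4: |B_a(-0.6)| = sqrt(0.2 / 0.6352) = sqrt(0.314861)
Step 5: = 0.5611

0.5611


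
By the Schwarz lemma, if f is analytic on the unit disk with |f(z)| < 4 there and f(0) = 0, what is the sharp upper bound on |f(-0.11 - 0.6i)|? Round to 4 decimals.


Step 1: g = f/4 maps D -> D with g(0) = 0, so by the Schwarz lemma |g(z)| <= |z|, i.e. |f(z)| <= 4|z|; this is sharp (f(z) = 4z).
Step 2: |z0|^2 = (-0.11)^2 + (-0.6)^2 = 0.3721
Step 3: |z0| = sqrt(0.3721) = 0.61
Step 4: Best bound = 4 * |z0| = 4 * 0.61 = 2.44

2.44


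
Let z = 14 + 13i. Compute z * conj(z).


Step 1: conj(z) = 14 - 13i
Step 2: z * conj(z) = 14^2 + 13^2
Step 3: = 196 + 169 = 365

365


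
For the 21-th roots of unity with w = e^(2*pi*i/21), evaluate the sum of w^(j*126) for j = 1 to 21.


Step 1: The sum sum_{j=1}^{n} w^(k*j) equals n if n | k, else 0.
Step 2: Here n = 21, k = 126
Step 3: Does n divide k? 21 | 126 -> True
Step 4: Sum = 21

21


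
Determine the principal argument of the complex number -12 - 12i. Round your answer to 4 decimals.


Step 1: z = -12 - 12i
Step 2: arg(z) = atan2(-12, -12)
Step 3: arg(z) = -2.3562

-2.3562


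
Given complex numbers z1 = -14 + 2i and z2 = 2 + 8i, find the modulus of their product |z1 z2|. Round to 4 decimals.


Step 1: |z1| = sqrt((-14)^2 + 2^2) = sqrt(200)
Step 2: |z2| = sqrt(2^2 + 8^2) = sqrt(68)
Step 3: |z1*z2| = |z1|*|z2| = sqrt(200) * sqrt(68) = sqrt(200 * 68) = sqrt(13600)
Step 4: = 116.619

116.619


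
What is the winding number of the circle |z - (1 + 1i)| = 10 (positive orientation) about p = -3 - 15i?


Step 1: Center c = (1, 1), radius = 10
Step 2: |p - c|^2 = (-4)^2 + (-16)^2 = 272
Step 3: r^2 = 100
Step 4: |p-c| > r so winding number = 0

0


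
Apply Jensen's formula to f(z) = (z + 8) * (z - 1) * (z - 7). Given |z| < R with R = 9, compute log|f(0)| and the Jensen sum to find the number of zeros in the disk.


Jensen's formula: (1/2pi)*integral log|f(Re^it)|dt = log|f(0)| + sum_{|a_k|<R} log(R/|a_k|)
Step 1: f(0) = 8 * (-1) * (-7) = 56
Step 2: log|f(0)| = log|-8| + log|1| + log|7| = 4.0254
Step 3: Zeros inside |z| < 9: -8, 1, 7
Step 4: Jensen sum = log(9/8) + log(9/1) + log(9/7) = 2.5663
Step 5: n(R) = number of terms in the Jensen sum = count of zeros inside |z| < 9 = 3

3


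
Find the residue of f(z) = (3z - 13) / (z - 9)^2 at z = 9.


Step 1: Pole of order 2 at z = 9
Step 2: Res = lim d/dz [(z - 9)^2 * f(z)] as z -> 9
Step 3: (z - 9)^2 * f(z) = 3z - 13
Step 4: d/dz[3z - 13] = 3

3


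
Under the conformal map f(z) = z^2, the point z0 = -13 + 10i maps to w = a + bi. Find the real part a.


Step 1: z0 = -13 + 10i
Step 2: z0^2 = (-13)^2 - 10^2 - 260i
Step 3: real part = 169 - 100 = 69

69


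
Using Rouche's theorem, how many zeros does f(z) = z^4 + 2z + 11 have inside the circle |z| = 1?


Step 1: On |z| = 1 the three terms have sizes |z^4| = 1^4 = 1, |2z| = 2*1 = 2, |11| = 11
Step 2: The dominant term is g(z) = 11; let h(z) = z^4 + 2z so f = g + h
Step 3: On |z| = 1: |g| = 11 and |h| <= 1 + 2 = 3
Step 4: Since 11 > 3, |h| < |g| on |z| = 1, so by Rouche f has the same number of zeros as g inside |z| < 1
Step 5: g(z) = 11 is a nonzero constant with no zeros inside |z| < 1. Answer = 0

0


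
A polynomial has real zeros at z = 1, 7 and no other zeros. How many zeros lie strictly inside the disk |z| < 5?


Step 1: Check each root:
  z = 1: |1| = 1 < 5
  z = 7: |7| = 7 >= 5
Step 2: Count = 1

1


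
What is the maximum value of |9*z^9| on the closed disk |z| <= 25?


Step 1: On |z| = 25, |f(z)| = 9 * |z|^9 = 9 * 25^9
Step 2: By maximum modulus principle, maximum is on boundary.
Step 3: Maximum = 9 * 3814697265625 = 34332275390625

34332275390625


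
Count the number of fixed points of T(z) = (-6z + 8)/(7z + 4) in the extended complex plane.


Step 1: Fixed points satisfy T(z) = z
Step 2: 7z^2 + 10z - 8 = 0
Step 3: Discriminant = 10^2 - 4*7*(-8) = 324
Step 4: Number of fixed points = 2

2


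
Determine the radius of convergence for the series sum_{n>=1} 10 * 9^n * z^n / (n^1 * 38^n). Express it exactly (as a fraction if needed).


Step 1: General term a_n = 10 * 9^n / (n^1 * 38^n)
Step 2: By the root test, |a_n|^(1/n) = 10^(1/n) * 9 / (n^(1/n) * 38) -> 9/38 as n -> infinity (since 10^(1/n) -> 1 and n^(1/n) -> 1)
Step 3: R = 1/lim|a_n|^(1/n) = 38/9

38/9


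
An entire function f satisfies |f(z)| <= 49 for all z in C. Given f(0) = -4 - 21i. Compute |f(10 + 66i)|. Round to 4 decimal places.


Step 1: By Liouville's theorem, a bounded entire function is constant.
Step 2: f(z) = f(0) = -4 - 21i for all z.
Step 3: |f(w)| = |-4 - 21i| = sqrt(16 + 441)
Step 4: = 21.3776

21.3776


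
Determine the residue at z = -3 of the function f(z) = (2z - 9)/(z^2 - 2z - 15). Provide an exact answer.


Step 1: Q(z) = z^2 - 2z - 15 = (z + 3)(z - 5)
Step 2: Q'(z) = 2z - 2
Step 3: Q'(-3) = -8, P(-3) = -15
Step 4: Res = P(-3)/Q'(-3) = -15/(-8) = 15/8

15/8


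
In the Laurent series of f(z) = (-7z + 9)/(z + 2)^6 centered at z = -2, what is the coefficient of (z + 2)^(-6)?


Step 1: Write the numerator in powers of (z + 2): -7z + 9 = -7(z + 2) + (-7*(-2) + 9) = -7(z + 2) + 23
Step 2: Divide by (z + 2)^6: f(z) = 23(z + 2)^(-6) - 7(z + 2)^(-5)
Step 3: This finite sum is the Laurent series of f about z = -2.
Step 4: Coefficient of (z + 2)^(-6) = -7*(-2) + 9 = 23

23


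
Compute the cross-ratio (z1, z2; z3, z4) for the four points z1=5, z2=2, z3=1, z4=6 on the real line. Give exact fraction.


Step 1: (z1-z3)(z2-z4) = 4 * (-4) = -16
Step 2: (z1-z4)(z2-z3) = (-1) * 1 = -1
Step 3: Cross-ratio = 16/1 = 16

16


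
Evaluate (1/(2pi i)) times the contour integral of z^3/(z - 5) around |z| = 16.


Step 1: f(z) = z^3, a = 5 is inside |z| = 16
Step 2: By Cauchy integral formula: (1/(2pi*i)) * integral = f(a)
Step 3: f(5) = 5^3 = 125

125


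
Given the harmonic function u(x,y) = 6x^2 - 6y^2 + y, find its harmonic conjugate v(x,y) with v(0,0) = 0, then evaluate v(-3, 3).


Step 1: v_x = -u_y = 12y - 1
Step 2: v_y = u_x = 12x + 0
Step 3: v = 12xy - x + C
Step 4: v(0,0) = 0 => C = 0
Step 5: v(-3, 3) = -105

-105


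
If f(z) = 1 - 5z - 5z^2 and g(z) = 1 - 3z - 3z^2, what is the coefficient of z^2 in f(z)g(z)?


Step 1: z^2 term in f*g comes from: (1)*(-3z^2) + (-5z)*(-3z) + (-5z^2)*(1)
Step 2: = -3 + 15 - 5
Step 3: = 7

7


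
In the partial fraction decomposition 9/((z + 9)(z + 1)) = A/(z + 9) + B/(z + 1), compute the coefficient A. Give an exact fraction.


Step 1: Multiply both sides by (z + 9) and set z = -9
Step 2: A = 9 / (-9 + 1)
Step 3: A = 9 / (-8)
Step 4: A = -9/8

-9/8


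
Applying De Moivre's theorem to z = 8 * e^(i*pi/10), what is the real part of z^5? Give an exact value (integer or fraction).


Step 1: By De Moivre's theorem, z^5 = 8^5 * e^(i*5*pi/10) = 32768 * (cos(pi/2) + i*sin(pi/2))
Step 2: |z|^5 = 8^5 = 32768
Step 3: The angle pi/2 already lies in [0, 2*pi)
Step 4: cos(pi/2) = 0
Step 5: Re(z^5) = 32768 * 0 = 0

0


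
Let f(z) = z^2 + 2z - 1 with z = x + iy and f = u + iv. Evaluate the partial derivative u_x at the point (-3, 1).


Step 1: f(z) = (x+iy)^2 + 2(x+iy) - 1
Step 2: u = (x^2 - y^2) + 2x - 1
Step 3: u_x = 2x + 2
Step 4: At (-3, 1): u_x = -6 + 2 = -4

-4


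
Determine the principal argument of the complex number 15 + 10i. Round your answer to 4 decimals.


Step 1: z = 15 + 10i
Step 2: arg(z) = atan2(10, 15)
Step 3: arg(z) = 0.588

0.588


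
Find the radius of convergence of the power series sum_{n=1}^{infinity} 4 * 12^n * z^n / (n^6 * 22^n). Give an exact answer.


Step 1: General term a_n = 4 * 12^n / (n^6 * 22^n)
Step 2: By the root test, |a_n|^(1/n) = 4^(1/n) * 12 / (n^(6/n) * 22) -> 12/22 as n -> infinity (since 4^(1/n) -> 1 and n^(6/n) -> 1)
Step 3: R = 1/lim|a_n|^(1/n) = 22/12 = 11/6

11/6


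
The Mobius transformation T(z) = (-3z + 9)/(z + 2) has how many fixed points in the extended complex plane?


Step 1: Fixed points satisfy T(z) = z
Step 2: z^2 + 5z - 9 = 0
Step 3: Discriminant = 5^2 - 4*1*(-9) = 61
Step 4: Number of fixed points = 2

2


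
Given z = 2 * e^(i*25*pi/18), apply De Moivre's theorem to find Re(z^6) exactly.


Step 1: By De Moivre's theorem, z^6 = 2^6 * e^(i*6*25*pi/18) = 64 * (cos(25*pi/3) + i*sin(25*pi/3))
Step 2: |z|^6 = 2^6 = 64
Step 3: Reduce the angle mod 2*pi: 25*pi/3 - 8*pi = pi/3
Step 4: cos(pi/3) = 1/2
Step 5: Re(z^6) = 64 * 1/2 = 32

32


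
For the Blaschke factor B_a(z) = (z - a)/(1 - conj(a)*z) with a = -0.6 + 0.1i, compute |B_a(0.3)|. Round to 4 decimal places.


Step 1: Numerator z0 - a = 0.3 - (-0.6 + 0.1i) = 0.9 - 0.1i
Step 2: Denominator 1 - conj(a)*z0 = 1 - (-0.6 - 0.1i)*0.3 = 1.18 + 0.03i
Step 3: |z0 - a|^2 = 0.9^2 + (-0.1)^2 = 0.82; |1 - conj(a)*z0|^2 = 1.18^2 + 0.03^2 = 1.3933
Step 4: |B_a(0.3)| = sqrt(0.82 / 1.3933) = sqrt(0.588531)
Step 5: = 0.7672

0.7672


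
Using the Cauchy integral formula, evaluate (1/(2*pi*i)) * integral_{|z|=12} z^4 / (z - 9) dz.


Step 1: f(z) = z^4, a = 9 is inside |z| = 12
Step 2: By Cauchy integral formula: (1/(2pi*i)) * integral = f(a)
Step 3: f(9) = 9^4 = 6561

6561


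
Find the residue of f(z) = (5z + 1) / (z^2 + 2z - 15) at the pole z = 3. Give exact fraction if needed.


Step 1: Q(z) = z^2 + 2z - 15 = (z - 3)(z + 5)
Step 2: Q'(z) = 2z + 2
Step 3: Q'(3) = 8, P(3) = 16
Step 4: Res = P(3)/Q'(3) = 16/8 = 2

2


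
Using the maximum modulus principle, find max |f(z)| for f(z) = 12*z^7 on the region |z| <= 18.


Step 1: On |z| = 18, |f(z)| = 12 * |z|^7 = 12 * 18^7
Step 2: By maximum modulus principle, maximum is on boundary.
Step 3: Maximum = 12 * 612220032 = 7346640384

7346640384


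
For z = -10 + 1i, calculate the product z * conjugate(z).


Step 1: conj(z) = -10 - 1i
Step 2: z * conj(z) = (-10)^2 + 1^2
Step 3: = 100 + 1 = 101

101


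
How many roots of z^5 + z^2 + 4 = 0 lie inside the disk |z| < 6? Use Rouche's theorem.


Step 1: On |z| = 6 the three terms have sizes |z^5| = 6^5 = 7776, |z^2| = 6^2 = 36, |4| = 4
Step 2: The dominant term is g(z) = z^5; let h(z) = z^2 + 4 so f = g + h
Step 3: On |z| = 6: |g| = 7776 and |h| <= 36 + 4 = 40
Step 4: Since 7776 > 40, |h| < |g| on |z| = 6, so by Rouche f has the same number of zeros as g inside |z| < 6
Step 5: g(z) = z^5 has 5 zeros (all at the origin) inside |z| < 6. Answer = 5

5


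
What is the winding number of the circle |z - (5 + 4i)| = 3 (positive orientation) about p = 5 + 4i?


Step 1: Center c = (5, 4), radius = 3
Step 2: |p - c|^2 = 0^2 + 0^2 = 0
Step 3: r^2 = 9
Step 4: |p-c| < r so winding number = 1

1


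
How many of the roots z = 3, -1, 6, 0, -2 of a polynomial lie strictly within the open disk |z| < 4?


Step 1: Check each root:
  z = 3: |3| = 3 < 4
  z = -1: |-1| = 1 < 4
  z = 6: |6| = 6 >= 4
  z = 0: |0| = 0 < 4
  z = -2: |-2| = 2 < 4
Step 2: Count = 4

4


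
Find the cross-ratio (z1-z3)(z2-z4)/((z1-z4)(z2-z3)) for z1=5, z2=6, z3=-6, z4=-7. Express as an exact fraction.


Step 1: (z1-z3)(z2-z4) = 11 * 13 = 143
Step 2: (z1-z4)(z2-z3) = 12 * 12 = 144
Step 3: Cross-ratio = 143/144 = 143/144

143/144


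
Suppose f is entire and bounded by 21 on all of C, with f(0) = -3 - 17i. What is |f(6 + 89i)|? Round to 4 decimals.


Step 1: By Liouville's theorem, a bounded entire function is constant.
Step 2: f(z) = f(0) = -3 - 17i for all z.
Step 3: |f(w)| = |-3 - 17i| = sqrt(9 + 289)
Step 4: = 17.2627

17.2627


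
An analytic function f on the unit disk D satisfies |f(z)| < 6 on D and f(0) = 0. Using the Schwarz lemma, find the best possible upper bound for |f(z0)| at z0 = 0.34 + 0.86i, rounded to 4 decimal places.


Step 1: g = f/6 maps D -> D with g(0) = 0, so by the Schwarz lemma |g(z)| <= |z|, i.e. |f(z)| <= 6|z|; this is sharp (f(z) = 6z).
Step 2: |z0|^2 = 0.34^2 + 0.86^2 = 0.8552
Step 3: |z0| = sqrt(0.8552) = 0.92477
Step 4: Best bound = 6 * |z0| = 6 * 0.92477 = 5.5486

5.5486


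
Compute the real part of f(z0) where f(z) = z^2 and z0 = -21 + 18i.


Step 1: z0 = -21 + 18i
Step 2: z0^2 = (-21)^2 - 18^2 - 756i
Step 3: real part = 441 - 324 = 117

117


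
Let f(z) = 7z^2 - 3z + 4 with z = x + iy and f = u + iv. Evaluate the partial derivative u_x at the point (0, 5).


Step 1: f(z) = 7(x+iy)^2 - 3(x+iy) + 4
Step 2: u = 7(x^2 - y^2) - 3x + 4
Step 3: u_x = 14x - 3
Step 4: At (0, 5): u_x = 0 - 3 = -3

-3


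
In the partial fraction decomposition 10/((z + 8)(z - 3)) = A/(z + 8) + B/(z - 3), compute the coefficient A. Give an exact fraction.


Step 1: Multiply both sides by (z + 8) and set z = -8
Step 2: A = 10 / (-8 - 3)
Step 3: A = 10 / (-11)
Step 4: A = -10/11

-10/11


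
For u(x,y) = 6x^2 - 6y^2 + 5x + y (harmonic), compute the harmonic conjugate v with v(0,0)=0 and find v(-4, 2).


Step 1: v_x = -u_y = 12y - 1
Step 2: v_y = u_x = 12x + 5
Step 3: v = 12xy - x + 5y + C
Step 4: v(0,0) = 0 => C = 0
Step 5: v(-4, 2) = -82

-82


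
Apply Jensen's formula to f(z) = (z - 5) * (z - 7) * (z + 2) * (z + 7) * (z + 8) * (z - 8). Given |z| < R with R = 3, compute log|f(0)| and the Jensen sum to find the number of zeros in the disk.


Jensen's formula: (1/2pi)*integral log|f(Re^it)|dt = log|f(0)| + sum_{|a_k|<R} log(R/|a_k|)
Step 1: f(0) = (-5) * (-7) * 2 * 7 * 8 * (-8) = -31360
Step 2: log|f(0)| = log|5| + log|7| + log|-2| + log|-7| + log|-8| + log|8| = 10.3533
Step 3: Zeros inside |z| < 3: -2
Step 4: Jensen sum = log(3/2) = 0.4055
Step 5: n(R) = number of terms in the Jensen sum = count of zeros inside |z| < 3 = 1

1


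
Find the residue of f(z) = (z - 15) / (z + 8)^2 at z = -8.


Step 1: Pole of order 2 at z = -8
Step 2: Res = lim d/dz [(z + 8)^2 * f(z)] as z -> -8
Step 3: (z + 8)^2 * f(z) = z - 15
Step 4: d/dz[z - 15] = 1

1


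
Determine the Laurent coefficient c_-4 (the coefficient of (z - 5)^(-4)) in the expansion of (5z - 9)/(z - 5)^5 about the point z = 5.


Step 1: Write the numerator in powers of (z - 5): 5z - 9 = 5(z - 5) + (5*5 - 9) = 5(z - 5) + 16
Step 2: Divide by (z - 5)^5: f(z) = 16(z - 5)^(-5) + 5(z - 5)^(-4)
Step 3: This finite sum is the Laurent series of f about z = 5.
Step 4: Coefficient of (z - 5)^(-4) = coefficient of (z - 5) in the re-centred numerator = 5

5


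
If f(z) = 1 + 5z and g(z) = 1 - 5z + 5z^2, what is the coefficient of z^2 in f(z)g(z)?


Step 1: z^2 term in f*g comes from: (1)*(5z^2) + (5z)*(-5z) + (0)*(1)
Step 2: = 5 - 25 + 0
Step 3: = -20

-20


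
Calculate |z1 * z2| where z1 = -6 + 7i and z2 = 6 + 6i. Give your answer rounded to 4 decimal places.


Step 1: |z1| = sqrt((-6)^2 + 7^2) = sqrt(85)
Step 2: |z2| = sqrt(6^2 + 6^2) = sqrt(72)
Step 3: |z1*z2| = |z1|*|z2| = sqrt(85) * sqrt(72) = sqrt(85 * 72) = sqrt(6120)
Step 4: = 78.2304

78.2304


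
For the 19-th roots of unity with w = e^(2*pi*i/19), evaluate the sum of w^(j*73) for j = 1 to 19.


Step 1: The sum sum_{j=1}^{n} w^(k*j) equals n if n | k, else 0.
Step 2: Here n = 19, k = 73
Step 3: Does n divide k? 19 | 73 -> False
Step 4: Sum = 0

0


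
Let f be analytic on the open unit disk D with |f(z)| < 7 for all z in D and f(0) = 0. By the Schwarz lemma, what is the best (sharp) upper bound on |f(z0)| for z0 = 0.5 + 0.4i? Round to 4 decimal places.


Step 1: g = f/7 maps D -> D with g(0) = 0, so by the Schwarz lemma |g(z)| <= |z|, i.e. |f(z)| <= 7|z|; this is sharp (f(z) = 7z).
Step 2: |z0|^2 = 0.5^2 + 0.4^2 = 0.41
Step 3: |z0| = sqrt(0.41) = 0.640312
Step 4: Best bound = 7 * |z0| = 7 * 0.640312 = 4.4822

4.4822


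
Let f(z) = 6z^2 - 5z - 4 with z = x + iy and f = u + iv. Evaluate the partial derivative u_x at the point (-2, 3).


Step 1: f(z) = 6(x+iy)^2 - 5(x+iy) - 4
Step 2: u = 6(x^2 - y^2) - 5x - 4
Step 3: u_x = 12x - 5
Step 4: At (-2, 3): u_x = -24 - 5 = -29

-29


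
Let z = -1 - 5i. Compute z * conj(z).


Step 1: conj(z) = -1 + 5i
Step 2: z * conj(z) = (-1)^2 + (-5)^2
Step 3: = 1 + 25 = 26

26


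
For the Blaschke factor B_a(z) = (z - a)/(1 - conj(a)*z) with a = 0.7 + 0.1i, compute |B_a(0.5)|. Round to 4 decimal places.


Step 1: Numerator z0 - a = 0.5 - (0.7 + 0.1i) = -0.2 - 0.1i
Step 2: Denominator 1 - conj(a)*z0 = 1 - (0.7 - 0.1i)*0.5 = 0.65 + 0.05i
Step 3: |z0 - a|^2 = (-0.2)^2 + (-0.1)^2 = 0.05; |1 - conj(a)*z0|^2 = 0.65^2 + 0.05^2 = 0.425
Step 4: |B_a(0.5)| = sqrt(0.05 / 0.425) = sqrt(0.117647)
Step 5: = 0.343

0.343


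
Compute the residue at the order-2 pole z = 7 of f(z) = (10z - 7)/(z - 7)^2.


Step 1: Pole of order 2 at z = 7
Step 2: Res = lim d/dz [(z - 7)^2 * f(z)] as z -> 7
Step 3: (z - 7)^2 * f(z) = 10z - 7
Step 4: d/dz[10z - 7] = 10

10


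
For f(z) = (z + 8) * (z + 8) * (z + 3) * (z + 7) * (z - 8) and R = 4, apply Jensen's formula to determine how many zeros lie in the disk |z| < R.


Jensen's formula: (1/2pi)*integral log|f(Re^it)|dt = log|f(0)| + sum_{|a_k|<R} log(R/|a_k|)
Step 1: f(0) = 8 * 8 * 3 * 7 * (-8) = -10752
Step 2: log|f(0)| = log|-8| + log|-8| + log|-3| + log|-7| + log|8| = 9.2828
Step 3: Zeros inside |z| < 4: -3
Step 4: Jensen sum = log(4/3) = 0.2877
Step 5: n(R) = number of terms in the Jensen sum = count of zeros inside |z| < 4 = 1

1


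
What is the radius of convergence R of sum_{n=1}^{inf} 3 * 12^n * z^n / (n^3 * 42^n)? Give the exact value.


Step 1: General term a_n = 3 * 12^n / (n^3 * 42^n)
Step 2: By the root test, |a_n|^(1/n) = 3^(1/n) * 12 / (n^(3/n) * 42) -> 12/42 as n -> infinity (since 3^(1/n) -> 1 and n^(3/n) -> 1)
Step 3: R = 1/lim|a_n|^(1/n) = 42/12 = 7/2

7/2


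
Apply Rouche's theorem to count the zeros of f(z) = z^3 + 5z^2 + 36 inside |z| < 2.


Step 1: On |z| = 2 the three terms have sizes |z^3| = 2^3 = 8, |5z^2| = 5*2^2 = 20, |36| = 36
Step 2: The dominant term is g(z) = 36; let h(z) = z^3 + 5z^2 so f = g + h
Step 3: On |z| = 2: |g| = 36 and |h| <= 8 + 20 = 28
Step 4: Since 36 > 28, |h| < |g| on |z| = 2, so by Rouche f has the same number of zeros as g inside |z| < 2
Step 5: g(z) = 36 is a nonzero constant with no zeros inside |z| < 2. Answer = 0

0


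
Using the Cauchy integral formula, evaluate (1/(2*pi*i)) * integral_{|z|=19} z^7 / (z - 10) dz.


Step 1: f(z) = z^7, a = 10 is inside |z| = 19
Step 2: By Cauchy integral formula: (1/(2pi*i)) * integral = f(a)
Step 3: f(10) = 10^7 = 10000000

10000000


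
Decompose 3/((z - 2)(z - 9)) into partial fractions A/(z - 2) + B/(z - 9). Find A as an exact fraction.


Step 1: Multiply both sides by (z - 2) and set z = 2
Step 2: A = 3 / (2 - 9)
Step 3: A = 3 / (-7)
Step 4: A = -3/7

-3/7


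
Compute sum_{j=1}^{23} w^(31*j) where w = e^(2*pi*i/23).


Step 1: The sum sum_{j=1}^{n} w^(k*j) equals n if n | k, else 0.
Step 2: Here n = 23, k = 31
Step 3: Does n divide k? 23 | 31 -> False
Step 4: Sum = 0

0


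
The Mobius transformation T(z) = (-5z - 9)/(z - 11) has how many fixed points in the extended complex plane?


Step 1: Fixed points satisfy T(z) = z
Step 2: z^2 - 6z + 9 = 0
Step 3: Discriminant = (-6)^2 - 4*1*9 = 0
Step 4: Number of fixed points = 1

1


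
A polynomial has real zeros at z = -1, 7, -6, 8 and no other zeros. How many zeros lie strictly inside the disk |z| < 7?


Step 1: Check each root:
  z = -1: |-1| = 1 < 7
  z = 7: |7| = 7 >= 7
  z = -6: |-6| = 6 < 7
  z = 8: |8| = 8 >= 7
Step 2: Count = 2

2


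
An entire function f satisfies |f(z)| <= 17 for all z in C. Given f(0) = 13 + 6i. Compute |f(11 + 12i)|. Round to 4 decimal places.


Step 1: By Liouville's theorem, a bounded entire function is constant.
Step 2: f(z) = f(0) = 13 + 6i for all z.
Step 3: |f(w)| = |13 + 6i| = sqrt(169 + 36)
Step 4: = 14.3178

14.3178


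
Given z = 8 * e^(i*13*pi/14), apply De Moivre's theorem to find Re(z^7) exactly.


Step 1: By De Moivre's theorem, z^7 = 8^7 * e^(i*7*13*pi/14) = 2097152 * (cos(13*pi/2) + i*sin(13*pi/2))
Step 2: |z|^7 = 8^7 = 2097152
Step 3: Reduce the angle mod 2*pi: 13*pi/2 - 6*pi = pi/2
Step 4: cos(pi/2) = 0
Step 5: Re(z^7) = 2097152 * 0 = 0

0


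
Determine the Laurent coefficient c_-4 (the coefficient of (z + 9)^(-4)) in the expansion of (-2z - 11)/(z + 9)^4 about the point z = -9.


Step 1: Write the numerator in powers of (z + 9): -2z - 11 = -2(z + 9) + (-2*(-9) - 11) = -2(z + 9) + 7
Step 2: Divide by (z + 9)^4: f(z) = 7(z + 9)^(-4) - 2(z + 9)^(-3)
Step 3: This finite sum is the Laurent series of f about z = -9.
Step 4: Coefficient of (z + 9)^(-4) = -2*(-9) - 11 = 7

7


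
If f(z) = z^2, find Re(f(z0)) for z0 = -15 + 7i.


Step 1: z0 = -15 + 7i
Step 2: z0^2 = (-15)^2 - 7^2 - 210i
Step 3: real part = 225 - 49 = 176

176


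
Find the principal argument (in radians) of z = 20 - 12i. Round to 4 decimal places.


Step 1: z = 20 - 12i
Step 2: arg(z) = atan2(-12, 20)
Step 3: arg(z) = -0.5404

-0.5404


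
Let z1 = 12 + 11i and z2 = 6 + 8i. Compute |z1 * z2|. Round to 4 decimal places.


Step 1: |z1| = sqrt(12^2 + 11^2) = sqrt(265)
Step 2: |z2| = sqrt(6^2 + 8^2) = sqrt(100)
Step 3: |z1*z2| = |z1|*|z2| = sqrt(265) * sqrt(100) = sqrt(265 * 100) = sqrt(26500)
Step 4: = 162.7882

162.7882


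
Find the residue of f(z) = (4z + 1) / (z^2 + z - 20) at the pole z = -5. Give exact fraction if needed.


Step 1: Q(z) = z^2 + z - 20 = (z + 5)(z - 4)
Step 2: Q'(z) = 2z + 1
Step 3: Q'(-5) = -9, P(-5) = -19
Step 4: Res = P(-5)/Q'(-5) = -19/(-9) = 19/9

19/9


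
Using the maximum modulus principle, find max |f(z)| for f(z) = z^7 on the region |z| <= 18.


Step 1: On |z| = 18, |f(z)| = |z|^7 = 18^7
Step 2: By maximum modulus principle, maximum is on boundary.
Step 3: Maximum = 612220032 = 612220032

612220032


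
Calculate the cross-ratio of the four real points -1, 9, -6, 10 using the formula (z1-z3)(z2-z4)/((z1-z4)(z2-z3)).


Step 1: (z1-z3)(z2-z4) = 5 * (-1) = -5
Step 2: (z1-z4)(z2-z3) = (-11) * 15 = -165
Step 3: Cross-ratio = 5/165 = 1/33

1/33


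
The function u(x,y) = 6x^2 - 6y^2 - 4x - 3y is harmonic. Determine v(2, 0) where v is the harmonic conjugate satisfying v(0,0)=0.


Step 1: v_x = -u_y = 12y + 3
Step 2: v_y = u_x = 12x - 4
Step 3: v = 12xy + 3x - 4y + C
Step 4: v(0,0) = 0 => C = 0
Step 5: v(2, 0) = 6

6


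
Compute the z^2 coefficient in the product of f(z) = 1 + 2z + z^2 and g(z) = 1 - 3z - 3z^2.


Step 1: z^2 term in f*g comes from: (1)*(-3z^2) + (2z)*(-3z) + (z^2)*(1)
Step 2: = -3 - 6 + 1
Step 3: = -8

-8


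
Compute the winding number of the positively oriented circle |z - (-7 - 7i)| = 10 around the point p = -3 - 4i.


Step 1: Center c = (-7, -7), radius = 10
Step 2: |p - c|^2 = 4^2 + 3^2 = 25
Step 3: r^2 = 100
Step 4: |p-c| < r so winding number = 1

1


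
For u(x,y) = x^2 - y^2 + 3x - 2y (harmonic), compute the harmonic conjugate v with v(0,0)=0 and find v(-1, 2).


Step 1: v_x = -u_y = 2y + 2
Step 2: v_y = u_x = 2x + 3
Step 3: v = 2xy + 2x + 3y + C
Step 4: v(0,0) = 0 => C = 0
Step 5: v(-1, 2) = 0

0


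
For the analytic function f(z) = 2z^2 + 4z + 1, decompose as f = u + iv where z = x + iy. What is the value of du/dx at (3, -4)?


Step 1: f(z) = 2(x+iy)^2 + 4(x+iy) + 1
Step 2: u = 2(x^2 - y^2) + 4x + 1
Step 3: u_x = 4x + 4
Step 4: At (3, -4): u_x = 12 + 4 = 16

16


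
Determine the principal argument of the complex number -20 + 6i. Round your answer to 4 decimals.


Step 1: z = -20 + 6i
Step 2: arg(z) = atan2(6, -20)
Step 3: arg(z) = 2.8501

2.8501


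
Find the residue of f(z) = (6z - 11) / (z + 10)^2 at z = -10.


Step 1: Pole of order 2 at z = -10
Step 2: Res = lim d/dz [(z + 10)^2 * f(z)] as z -> -10
Step 3: (z + 10)^2 * f(z) = 6z - 11
Step 4: d/dz[6z - 11] = 6

6


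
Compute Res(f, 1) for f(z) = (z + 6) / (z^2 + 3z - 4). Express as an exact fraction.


Step 1: Q(z) = z^2 + 3z - 4 = (z - 1)(z + 4)
Step 2: Q'(z) = 2z + 3
Step 3: Q'(1) = 5, P(1) = 7
Step 4: Res = P(1)/Q'(1) = 7/5 = 7/5

7/5


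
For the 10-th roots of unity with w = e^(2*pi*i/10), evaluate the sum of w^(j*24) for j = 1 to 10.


Step 1: The sum sum_{j=1}^{n} w^(k*j) equals n if n | k, else 0.
Step 2: Here n = 10, k = 24
Step 3: Does n divide k? 10 | 24 -> False
Step 4: Sum = 0

0


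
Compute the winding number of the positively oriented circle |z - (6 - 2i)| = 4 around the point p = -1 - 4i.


Step 1: Center c = (6, -2), radius = 4
Step 2: |p - c|^2 = (-7)^2 + (-2)^2 = 53
Step 3: r^2 = 16
Step 4: |p-c| > r so winding number = 0

0


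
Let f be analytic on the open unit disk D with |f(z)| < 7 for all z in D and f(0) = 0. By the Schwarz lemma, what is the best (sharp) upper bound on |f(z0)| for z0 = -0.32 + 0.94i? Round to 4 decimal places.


Step 1: g = f/7 maps D -> D with g(0) = 0, so by the Schwarz lemma |g(z)| <= |z|, i.e. |f(z)| <= 7|z|; this is sharp (f(z) = 7z).
Step 2: |z0|^2 = (-0.32)^2 + 0.94^2 = 0.986
Step 3: |z0| = sqrt(0.986) = 0.992975
Step 4: Best bound = 7 * |z0| = 7 * 0.992975 = 6.9508

6.9508


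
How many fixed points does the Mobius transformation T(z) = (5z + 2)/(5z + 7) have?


Step 1: Fixed points satisfy T(z) = z
Step 2: 5z^2 + 2z - 2 = 0
Step 3: Discriminant = 2^2 - 4*5*(-2) = 44
Step 4: Number of fixed points = 2

2


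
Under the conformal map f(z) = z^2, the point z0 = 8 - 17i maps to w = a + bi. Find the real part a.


Step 1: z0 = 8 - 17i
Step 2: z0^2 = 8^2 - (-17)^2 - 272i
Step 3: real part = 64 - 289 = -225

-225


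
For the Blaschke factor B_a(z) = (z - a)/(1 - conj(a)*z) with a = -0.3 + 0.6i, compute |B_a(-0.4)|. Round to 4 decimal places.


Step 1: Numerator z0 - a = -0.4 - (-0.3 + 0.6i) = -0.1 - 0.6i
Step 2: Denominator 1 - conj(a)*z0 = 1 - (-0.3 - 0.6i)*(-0.4) = 0.88 - 0.24i
Step 3: |z0 - a|^2 = (-0.1)^2 + (-0.6)^2 = 0.37; |1 - conj(a)*z0|^2 = 0.88^2 + (-0.24)^2 = 0.832
Step 4: |B_a(-0.4)| = sqrt(0.37 / 0.832) = sqrt(0.444712)
Step 5: = 0.6669

0.6669


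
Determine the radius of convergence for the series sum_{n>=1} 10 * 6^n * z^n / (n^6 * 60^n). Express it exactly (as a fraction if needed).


Step 1: General term a_n = 10 * 6^n / (n^6 * 60^n)
Step 2: By the root test, |a_n|^(1/n) = 10^(1/n) * 6 / (n^(6/n) * 60) -> 6/60 as n -> infinity (since 10^(1/n) -> 1 and n^(6/n) -> 1)
Step 3: R = 1/lim|a_n|^(1/n) = 60/6 = 10

10


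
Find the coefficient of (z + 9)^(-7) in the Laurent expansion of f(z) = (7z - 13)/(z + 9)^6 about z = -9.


Step 1: Write the numerator in powers of (z + 9): 7z - 13 = 7(z + 9) + (7*(-9) - 13) = 7(z + 9) - 76
Step 2: Divide by (z + 9)^6: f(z) = -76(z + 9)^(-6) + 7(z + 9)^(-5)
Step 3: This finite sum is the Laurent series of f about z = -9.
Step 4: Only the powers -6 and -5 appear, so the coefficient of (z + 9)^(-7) = 0

0


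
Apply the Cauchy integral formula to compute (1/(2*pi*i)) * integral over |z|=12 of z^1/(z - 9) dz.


Step 1: f(z) = z^1, a = 9 is inside |z| = 12
Step 2: By Cauchy integral formula: (1/(2pi*i)) * integral = f(a)
Step 3: f(9) = 9^1 = 9

9


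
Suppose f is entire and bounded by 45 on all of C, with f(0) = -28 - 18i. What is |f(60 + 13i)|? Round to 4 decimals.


Step 1: By Liouville's theorem, a bounded entire function is constant.
Step 2: f(z) = f(0) = -28 - 18i for all z.
Step 3: |f(w)| = |-28 - 18i| = sqrt(784 + 324)
Step 4: = 33.2866

33.2866


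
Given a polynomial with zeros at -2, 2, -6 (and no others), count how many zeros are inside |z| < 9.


Step 1: Check each root:
  z = -2: |-2| = 2 < 9
  z = 2: |2| = 2 < 9
  z = -6: |-6| = 6 < 9
Step 2: Count = 3

3


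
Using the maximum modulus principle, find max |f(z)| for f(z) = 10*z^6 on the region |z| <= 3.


Step 1: On |z| = 3, |f(z)| = 10 * |z|^6 = 10 * 3^6
Step 2: By maximum modulus principle, maximum is on boundary.
Step 3: Maximum = 10 * 729 = 7290

7290


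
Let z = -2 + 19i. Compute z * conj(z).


Step 1: conj(z) = -2 - 19i
Step 2: z * conj(z) = (-2)^2 + 19^2
Step 3: = 4 + 361 = 365

365


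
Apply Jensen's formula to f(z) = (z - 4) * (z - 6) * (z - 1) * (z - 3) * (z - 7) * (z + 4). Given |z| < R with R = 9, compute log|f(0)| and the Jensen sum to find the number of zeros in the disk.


Jensen's formula: (1/2pi)*integral log|f(Re^it)|dt = log|f(0)| + sum_{|a_k|<R} log(R/|a_k|)
Step 1: f(0) = (-4) * (-6) * (-1) * (-3) * (-7) * 4 = -2016
Step 2: log|f(0)| = log|4| + log|6| + log|1| + log|3| + log|7| + log|-4| = 7.6089
Step 3: Zeros inside |z| < 9: 4, 6, 1, 3, 7, -4
Step 4: Jensen sum = log(9/4) + log(9/6) + log(9/1) + log(9/3) + log(9/7) + log(9/4) = 5.5745
Step 5: n(R) = number of terms in the Jensen sum = count of zeros inside |z| < 9 = 6

6
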